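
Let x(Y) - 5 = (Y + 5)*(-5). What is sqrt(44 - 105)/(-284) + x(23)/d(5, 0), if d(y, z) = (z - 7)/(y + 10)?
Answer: 2025/7 - I*sqrt(61)/284 ≈ 289.29 - 0.027501*I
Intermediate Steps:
x(Y) = -20 - 5*Y (x(Y) = 5 + (Y + 5)*(-5) = 5 + (5 + Y)*(-5) = 5 + (-25 - 5*Y) = -20 - 5*Y)
d(y, z) = (-7 + z)/(10 + y)
sqrt(44 - 105)/(-284) + x(23)/d(5, 0) = sqrt(44 - 105)/(-284) + (-20 - 5*23)/(((-7 + 0)/(10 + 5))) = sqrt(-61)*(-1/284) + (-20 - 115)/((-7/15)) = (I*sqrt(61))*(-1/284) - 135/((1/15)*(-7)) = -I*sqrt(61)/284 - 135/(-7/15) = -I*sqrt(61)/284 - 135*(-15/7) = -I*sqrt(61)/284 + 2025/7 = 2025/7 - I*sqrt(61)/284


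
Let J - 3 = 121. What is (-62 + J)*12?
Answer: 744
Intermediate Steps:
J = 124 (J = 3 + 121 = 124)
(-62 + J)*12 = (-62 + 124)*12 = 62*12 = 744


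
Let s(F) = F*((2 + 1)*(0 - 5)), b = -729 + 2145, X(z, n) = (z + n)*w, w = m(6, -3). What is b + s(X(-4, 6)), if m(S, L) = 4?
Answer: 1296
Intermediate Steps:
w = 4
X(z, n) = 4*n + 4*z (X(z, n) = (z + n)*4 = (n + z)*4 = 4*n + 4*z)
b = 1416
s(F) = -15*F (s(F) = F*(3*(-5)) = F*(-15) = -15*F)
b + s(X(-4, 6)) = 1416 - 15*(4*6 + 4*(-4)) = 1416 - 15*(24 - 16) = 1416 - 15*8 = 1416 - 120 = 1296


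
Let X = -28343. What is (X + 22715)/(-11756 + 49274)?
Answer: -938/6253 ≈ -0.15001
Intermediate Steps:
(X + 22715)/(-11756 + 49274) = (-28343 + 22715)/(-11756 + 49274) = -5628/37518 = -5628*1/37518 = -938/6253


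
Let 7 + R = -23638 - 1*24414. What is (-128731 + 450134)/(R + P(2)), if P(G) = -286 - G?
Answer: -321403/48347 ≈ -6.6478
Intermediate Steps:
R = -48059 (R = -7 + (-23638 - 1*24414) = -7 + (-23638 - 24414) = -7 - 48052 = -48059)
(-128731 + 450134)/(R + P(2)) = (-128731 + 450134)/(-48059 + (-286 - 1*2)) = 321403/(-48059 + (-286 - 2)) = 321403/(-48059 - 288) = 321403/(-48347) = 321403*(-1/48347) = -321403/48347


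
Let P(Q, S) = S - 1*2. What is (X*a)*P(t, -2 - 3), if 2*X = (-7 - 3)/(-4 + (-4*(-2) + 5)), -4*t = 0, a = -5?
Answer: -175/9 ≈ -19.444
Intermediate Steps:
t = 0 (t = -1/4*0 = 0)
P(Q, S) = -2 + S (P(Q, S) = S - 2 = -2 + S)
X = -5/9 (X = ((-7 - 3)/(-4 + (-4*(-2) + 5)))/2 = (-10/(-4 + (8 + 5)))/2 = (-10/(-4 + 13))/2 = (-10/9)/2 = (-10*1/9)/2 = (1/2)*(-10/9) = -5/9 ≈ -0.55556)
(X*a)*P(t, -2 - 3) = (-5/9*(-5))*(-2 + (-2 - 3)) = 25*(-2 - 5)/9 = (25/9)*(-7) = -175/9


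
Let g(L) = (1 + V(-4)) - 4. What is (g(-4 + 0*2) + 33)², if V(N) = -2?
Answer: 784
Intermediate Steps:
g(L) = -5 (g(L) = (1 - 2) - 4 = -1 - 4 = -5)
(g(-4 + 0*2) + 33)² = (-5 + 33)² = 28² = 784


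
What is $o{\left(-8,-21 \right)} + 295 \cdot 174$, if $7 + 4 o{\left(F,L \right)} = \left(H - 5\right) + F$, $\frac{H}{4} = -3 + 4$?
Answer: $51326$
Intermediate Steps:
$H = 4$ ($H = 4 \left(-3 + 4\right) = 4 \cdot 1 = 4$)
$o{\left(F,L \right)} = -2 + \frac{F}{4}$ ($o{\left(F,L \right)} = - \frac{7}{4} + \frac{\left(4 - 5\right) + F}{4} = - \frac{7}{4} + \frac{-1 + F}{4} = - \frac{7}{4} + \left(- \frac{1}{4} + \frac{F}{4}\right) = -2 + \frac{F}{4}$)
$o{\left(-8,-21 \right)} + 295 \cdot 174 = \left(-2 + \frac{1}{4} \left(-8\right)\right) + 295 \cdot 174 = \left(-2 - 2\right) + 51330 = -4 + 51330 = 51326$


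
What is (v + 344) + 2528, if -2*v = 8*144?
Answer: 2296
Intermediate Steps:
v = -576 (v = -4*144 = -½*1152 = -576)
(v + 344) + 2528 = (-576 + 344) + 2528 = -232 + 2528 = 2296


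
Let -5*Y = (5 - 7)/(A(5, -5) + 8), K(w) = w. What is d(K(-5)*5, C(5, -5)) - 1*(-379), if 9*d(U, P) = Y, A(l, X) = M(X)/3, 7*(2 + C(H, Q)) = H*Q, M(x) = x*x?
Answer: 278567/735 ≈ 379.00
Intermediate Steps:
M(x) = x**2
C(H, Q) = -2 + H*Q/7 (C(H, Q) = -2 + (H*Q)/7 = -2 + H*Q/7)
A(l, X) = X**2/3
Y = 6/245 (Y = -(5 - 7)/(5*((1/3)*(-5)**2 + 8)) = -(-2)/(5*((1/3)*25 + 8)) = -(-2)/(5*(25/3 + 8)) = -(-2)/(5*49/3) = -(-2)*3/(5*49) = -1/5*(-6/49) = 6/245 ≈ 0.024490)
d(U, P) = 2/735 (d(U, P) = (1/9)*(6/245) = 2/735)
d(K(-5)*5, C(5, -5)) - 1*(-379) = 2/735 - 1*(-379) = 2/735 + 379 = 278567/735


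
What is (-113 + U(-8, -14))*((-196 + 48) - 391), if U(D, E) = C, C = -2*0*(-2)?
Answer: 60907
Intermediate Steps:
C = 0 (C = 0*(-2) = 0)
U(D, E) = 0
(-113 + U(-8, -14))*((-196 + 48) - 391) = (-113 + 0)*((-196 + 48) - 391) = -113*(-148 - 391) = -113*(-539) = 60907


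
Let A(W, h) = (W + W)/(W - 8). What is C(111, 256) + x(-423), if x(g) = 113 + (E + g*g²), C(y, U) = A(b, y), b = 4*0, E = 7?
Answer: -75686847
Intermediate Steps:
b = 0
A(W, h) = 2*W/(-8 + W) (A(W, h) = (2*W)/(-8 + W) = 2*W/(-8 + W))
C(y, U) = 0 (C(y, U) = 2*0/(-8 + 0) = 2*0/(-8) = 2*0*(-⅛) = 0)
x(g) = 120 + g³ (x(g) = 113 + (7 + g*g²) = 113 + (7 + g³) = 120 + g³)
C(111, 256) + x(-423) = 0 + (120 + (-423)³) = 0 + (120 - 75686967) = 0 - 75686847 = -75686847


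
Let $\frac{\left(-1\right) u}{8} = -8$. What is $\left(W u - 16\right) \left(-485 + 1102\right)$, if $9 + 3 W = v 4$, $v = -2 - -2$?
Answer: $-128336$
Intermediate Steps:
$u = 64$ ($u = \left(-8\right) \left(-8\right) = 64$)
$v = 0$ ($v = -2 + 2 = 0$)
$W = -3$ ($W = -3 + \frac{0 \cdot 4}{3} = -3 + \frac{1}{3} \cdot 0 = -3 + 0 = -3$)
$\left(W u - 16\right) \left(-485 + 1102\right) = \left(\left(-3\right) 64 - 16\right) \left(-485 + 1102\right) = \left(-192 - 16\right) 617 = \left(-208\right) 617 = -128336$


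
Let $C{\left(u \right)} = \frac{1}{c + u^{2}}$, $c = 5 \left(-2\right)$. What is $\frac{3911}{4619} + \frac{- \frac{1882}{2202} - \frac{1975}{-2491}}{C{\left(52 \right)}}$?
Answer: $- \frac{699719464805}{4222675943} \approx -165.71$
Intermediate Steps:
$c = -10$
$C{\left(u \right)} = \frac{1}{-10 + u^{2}}$
$\frac{3911}{4619} + \frac{- \frac{1882}{2202} - \frac{1975}{-2491}}{C{\left(52 \right)}} = \frac{3911}{4619} + \frac{- \frac{1882}{2202} - \frac{1975}{-2491}}{\frac{1}{-10 + 52^{2}}} = 3911 \cdot \frac{1}{4619} + \frac{\left(-1882\right) \frac{1}{2202} - - \frac{1975}{2491}}{\frac{1}{-10 + 2704}} = \frac{3911}{4619} + \frac{- \frac{941}{1101} + \frac{1975}{2491}}{\frac{1}{2694}} = \frac{3911}{4619} - \frac{169556 \frac{1}{\frac{1}{2694}}}{2742591} = \frac{3911}{4619} - \frac{152261288}{914197} = - \frac{699719464805}{4222675943}$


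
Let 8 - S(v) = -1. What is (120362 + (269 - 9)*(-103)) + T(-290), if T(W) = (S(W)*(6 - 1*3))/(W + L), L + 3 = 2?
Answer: 9077445/97 ≈ 93582.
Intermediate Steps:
L = -1 (L = -3 + 2 = -1)
S(v) = 9 (S(v) = 8 - 1*(-1) = 8 + 1 = 9)
T(W) = 27/(-1 + W) (T(W) = (9*(6 - 1*3))/(W - 1) = (9*(6 - 3))/(-1 + W) = (9*3)/(-1 + W) = 27/(-1 + W))
(120362 + (269 - 9)*(-103)) + T(-290) = (120362 + (269 - 9)*(-103)) + 27/(-1 - 290) = (120362 + 260*(-103)) + 27/(-291) = (120362 - 26780) + 27*(-1/291) = 93582 - 9/97 = 9077445/97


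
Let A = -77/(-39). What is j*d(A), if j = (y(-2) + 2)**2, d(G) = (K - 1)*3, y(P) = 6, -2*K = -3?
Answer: 96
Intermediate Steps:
K = 3/2 (K = -1/2*(-3) = 3/2 ≈ 1.5000)
A = 77/39 (A = -77*(-1/39) = 77/39 ≈ 1.9744)
d(G) = 3/2 (d(G) = (3/2 - 1)*3 = (1/2)*3 = 3/2)
j = 64 (j = (6 + 2)**2 = 8**2 = 64)
j*d(A) = 64*(3/2) = 96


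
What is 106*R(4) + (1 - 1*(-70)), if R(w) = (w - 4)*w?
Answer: 71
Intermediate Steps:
R(w) = w*(-4 + w) (R(w) = (-4 + w)*w = w*(-4 + w))
106*R(4) + (1 - 1*(-70)) = 106*(4*(-4 + 4)) + (1 - 1*(-70)) = 106*(4*0) + (1 + 70) = 106*0 + 71 = 0 + 71 = 71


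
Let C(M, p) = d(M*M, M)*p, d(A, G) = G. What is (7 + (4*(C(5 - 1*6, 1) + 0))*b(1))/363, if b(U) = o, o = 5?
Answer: -13/363 ≈ -0.035813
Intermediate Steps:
b(U) = 5
C(M, p) = M*p
(7 + (4*(C(5 - 1*6, 1) + 0))*b(1))/363 = (7 + (4*((5 - 1*6)*1 + 0))*5)/363 = (7 + (4*((5 - 6)*1 + 0))*5)*(1/363) = (7 + (4*(-1*1 + 0))*5)*(1/363) = (7 + (4*(-1 + 0))*5)*(1/363) = (7 + (4*(-1))*5)*(1/363) = (7 - 4*5)*(1/363) = (7 - 20)*(1/363) = -13*1/363 = -13/363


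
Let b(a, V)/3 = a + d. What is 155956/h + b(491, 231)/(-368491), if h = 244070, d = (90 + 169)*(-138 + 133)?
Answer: 29028539618/44968799185 ≈ 0.64553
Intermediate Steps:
d = -1295 (d = 259*(-5) = -1295)
b(a, V) = -3885 + 3*a (b(a, V) = 3*(a - 1295) = 3*(-1295 + a) = -3885 + 3*a)
155956/h + b(491, 231)/(-368491) = 155956/244070 + (-3885 + 3*491)/(-368491) = 155956*(1/244070) + (-3885 + 1473)*(-1/368491) = 77978/122035 - 2412*(-1/368491) = 77978/122035 + 2412/368491 = 29028539618/44968799185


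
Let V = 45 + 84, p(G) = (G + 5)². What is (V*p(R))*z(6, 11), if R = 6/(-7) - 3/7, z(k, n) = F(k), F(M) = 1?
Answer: 87204/49 ≈ 1779.7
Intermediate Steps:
z(k, n) = 1
R = -9/7 (R = 6*(-⅐) - 3*⅐ = -6/7 - 3/7 = -9/7 ≈ -1.2857)
p(G) = (5 + G)²
V = 129
(V*p(R))*z(6, 11) = (129*(5 - 9/7)²)*1 = (129*(26/7)²)*1 = (129*(676/49))*1 = (87204/49)*1 = 87204/49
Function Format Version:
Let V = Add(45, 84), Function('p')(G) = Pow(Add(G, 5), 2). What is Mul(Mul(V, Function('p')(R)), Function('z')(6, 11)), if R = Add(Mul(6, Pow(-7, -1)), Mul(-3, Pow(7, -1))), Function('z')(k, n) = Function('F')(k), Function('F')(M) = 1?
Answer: Rational(87204, 49) ≈ 1779.7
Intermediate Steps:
Function('z')(k, n) = 1
R = Rational(-9, 7) (R = Add(Mul(6, Rational(-1, 7)), Mul(-3, Rational(1, 7))) = Add(Rational(-6, 7), Rational(-3, 7)) = Rational(-9, 7) ≈ -1.2857)
Function('p')(G) = Pow(Add(5, G), 2)
V = 129
Mul(Mul(V, Function('p')(R)), Function('z')(6, 11)) = Mul(Mul(129, Pow(Add(5, Rational(-9, 7)), 2)), 1) = Mul(Mul(129, Pow(Rational(26, 7), 2)), 1) = Mul(Mul(129, Rational(676, 49)), 1) = Mul(Rational(87204, 49), 1) = Rational(87204, 49)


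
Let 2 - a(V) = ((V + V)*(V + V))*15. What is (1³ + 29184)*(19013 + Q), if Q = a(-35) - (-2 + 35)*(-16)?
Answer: -1574735045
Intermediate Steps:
a(V) = 2 - 60*V² (a(V) = 2 - (V + V)*(V + V)*15 = 2 - (2*V)*(2*V)*15 = 2 - 4*V²*15 = 2 - 60*V²)
Q = -72970 (Q = (2 - 60*(-35)²) - (-2 + 35)*(-16) = (2 - 60*1225) - 33*(-16) = (2 - 73500) - 1*(-528) = -73498 + 528 = -72970)
(1³ + 29184)*(19013 + Q) = (1³ + 29184)*(19013 - 72970) = (1 + 29184)*(-53957) = 29185*(-53957) = -1574735045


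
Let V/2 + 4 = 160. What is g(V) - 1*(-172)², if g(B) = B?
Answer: -29272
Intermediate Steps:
V = 312 (V = -8 + 2*160 = -8 + 320 = 312)
g(V) - 1*(-172)² = 312 - 1*(-172)² = 312 - 1*29584 = 312 - 29584 = -29272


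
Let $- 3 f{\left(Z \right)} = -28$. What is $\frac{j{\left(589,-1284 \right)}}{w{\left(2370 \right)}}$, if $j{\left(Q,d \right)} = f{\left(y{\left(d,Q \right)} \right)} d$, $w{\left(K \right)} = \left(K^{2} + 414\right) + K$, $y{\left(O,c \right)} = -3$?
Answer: $- \frac{428}{200703} \approx -0.0021325$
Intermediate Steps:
$f{\left(Z \right)} = \frac{28}{3}$ ($f{\left(Z \right)} = \left(- \frac{1}{3}\right) \left(-28\right) = \frac{28}{3}$)
$w{\left(K \right)} = 414 + K + K^{2}$ ($w{\left(K \right)} = \left(414 + K^{2}\right) + K = 414 + K + K^{2}$)
$j{\left(Q,d \right)} = \frac{28 d}{3}$
$\frac{j{\left(589,-1284 \right)}}{w{\left(2370 \right)}} = \frac{\frac{28}{3} \left(-1284\right)}{414 + 2370 + 2370^{2}} = - \frac{11984}{414 + 2370 + 5616900} = - \frac{11984}{5619684} = \left(-11984\right) \frac{1}{5619684} = - \frac{428}{200703}$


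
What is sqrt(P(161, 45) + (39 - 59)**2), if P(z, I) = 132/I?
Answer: 2*sqrt(22665)/15 ≈ 20.073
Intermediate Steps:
sqrt(P(161, 45) + (39 - 59)**2) = sqrt(132/45 + (39 - 59)**2) = sqrt(132*(1/45) + (-20)**2) = sqrt(44/15 + 400) = sqrt(6044/15) = 2*sqrt(22665)/15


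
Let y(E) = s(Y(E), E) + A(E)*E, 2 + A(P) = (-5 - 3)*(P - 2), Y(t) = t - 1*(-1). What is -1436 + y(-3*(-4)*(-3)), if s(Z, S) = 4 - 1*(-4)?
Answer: -12300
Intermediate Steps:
Y(t) = 1 + t (Y(t) = t + 1 = 1 + t)
s(Z, S) = 8 (s(Z, S) = 4 + 4 = 8)
A(P) = 14 - 8*P (A(P) = -2 + (-5 - 3)*(P - 2) = -2 - 8*(-2 + P) = -2 + (16 - 8*P) = 14 - 8*P)
y(E) = 8 + E*(14 - 8*E) (y(E) = 8 + (14 - 8*E)*E = 8 + E*(14 - 8*E))
-1436 + y(-3*(-4)*(-3)) = -1436 + (8 - 2*-3*(-4)*(-3)*(-7 + 4*(-3*(-4)*(-3)))) = -1436 + (8 - 2*12*(-3)*(-7 + 4*(12*(-3)))) = -1436 + (8 - 2*(-36)*(-7 + 4*(-36))) = -1436 + (8 - 2*(-36)*(-7 - 144)) = -1436 + (8 - 2*(-36)*(-151)) = -1436 + (8 - 10872) = -1436 - 10864 = -12300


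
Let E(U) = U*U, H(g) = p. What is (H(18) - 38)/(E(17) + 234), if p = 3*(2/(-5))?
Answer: -196/2615 ≈ -0.074952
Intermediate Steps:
p = -6/5 (p = 3*(2*(-1/5)) = 3*(-2/5) = -6/5 ≈ -1.2000)
H(g) = -6/5
E(U) = U**2
(H(18) - 38)/(E(17) + 234) = (-6/5 - 38)/(17**2 + 234) = -196/(5*(289 + 234)) = -196/5/523 = -196/5*1/523 = -196/2615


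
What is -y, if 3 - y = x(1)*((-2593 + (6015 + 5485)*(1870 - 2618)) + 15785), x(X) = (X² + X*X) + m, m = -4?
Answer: 17177613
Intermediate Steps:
x(X) = -4 + 2*X² (x(X) = (X² + X*X) - 4 = (X² + X²) - 4 = 2*X² - 4 = -4 + 2*X²)
y = -17177613 (y = 3 - (-4 + 2*1²)*((-2593 + (6015 + 5485)*(1870 - 2618)) + 15785) = 3 - (-4 + 2*1)*((-2593 + 11500*(-748)) + 15785) = 3 - (-4 + 2)*((-2593 - 8602000) + 15785) = 3 - (-2)*(-8604593 + 15785) = 3 - (-2)*(-8588808) = 3 - 1*17177616 = 3 - 17177616 = -17177613)
-y = -1*(-17177613) = 17177613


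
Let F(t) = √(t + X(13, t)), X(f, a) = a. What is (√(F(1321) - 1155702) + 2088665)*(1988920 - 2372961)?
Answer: -802132995265 - 384041*I*√(1155702 - √2642) ≈ -8.0213e+11 - 4.1285e+8*I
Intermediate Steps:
F(t) = √2*√t (F(t) = √(t + t) = √(2*t) = √2*√t)
(√(F(1321) - 1155702) + 2088665)*(1988920 - 2372961) = (√(√2*√1321 - 1155702) + 2088665)*(1988920 - 2372961) = (√(√2642 - 1155702) + 2088665)*(-384041) = (√(-1155702 + √2642) + 2088665)*(-384041) = (2088665 + √(-1155702 + √2642))*(-384041) = -802132995265 - 384041*√(-1155702 + √2642)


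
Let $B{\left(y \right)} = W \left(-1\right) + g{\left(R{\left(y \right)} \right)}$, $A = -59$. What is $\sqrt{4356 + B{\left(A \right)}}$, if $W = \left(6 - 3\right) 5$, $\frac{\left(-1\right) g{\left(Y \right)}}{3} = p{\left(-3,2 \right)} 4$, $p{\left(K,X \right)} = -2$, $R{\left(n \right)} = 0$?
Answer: $3 \sqrt{485} \approx 66.068$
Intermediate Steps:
$g{\left(Y \right)} = 24$ ($g{\left(Y \right)} = - 3 \left(\left(-2\right) 4\right) = \left(-3\right) \left(-8\right) = 24$)
$W = 15$ ($W = 3 \cdot 5 = 15$)
$B{\left(y \right)} = 9$ ($B{\left(y \right)} = 15 \left(-1\right) + 24 = -15 + 24 = 9$)
$\sqrt{4356 + B{\left(A \right)}} = \sqrt{4356 + 9} = \sqrt{4365} = 3 \sqrt{485}$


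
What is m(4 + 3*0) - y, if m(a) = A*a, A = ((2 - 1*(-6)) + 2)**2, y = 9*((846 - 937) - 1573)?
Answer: 15376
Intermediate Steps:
y = -14976 (y = 9*(-91 - 1573) = 9*(-1664) = -14976)
A = 100 (A = ((2 + 6) + 2)**2 = (8 + 2)**2 = 10**2 = 100)
m(a) = 100*a
m(4 + 3*0) - y = 100*(4 + 3*0) - 1*(-14976) = 100*(4 + 0) + 14976 = 100*4 + 14976 = 400 + 14976 = 15376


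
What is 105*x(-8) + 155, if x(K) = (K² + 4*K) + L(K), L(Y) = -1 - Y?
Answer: 4250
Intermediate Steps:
x(K) = -1 + K² + 3*K (x(K) = (K² + 4*K) + (-1 - K) = -1 + K² + 3*K)
105*x(-8) + 155 = 105*(-1 + (-8)² + 3*(-8)) + 155 = 105*(-1 + 64 - 24) + 155 = 105*39 + 155 = 4095 + 155 = 4250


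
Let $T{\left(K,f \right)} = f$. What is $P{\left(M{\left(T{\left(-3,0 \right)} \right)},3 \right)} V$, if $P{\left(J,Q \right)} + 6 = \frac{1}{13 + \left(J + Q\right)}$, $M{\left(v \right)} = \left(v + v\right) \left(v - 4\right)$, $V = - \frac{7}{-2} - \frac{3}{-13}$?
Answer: $- \frac{9215}{416} \approx -22.151$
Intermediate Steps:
$V = \frac{97}{26}$ ($V = \left(-7\right) \left(- \frac{1}{2}\right) - - \frac{3}{13} = \frac{7}{2} + \frac{3}{13} = \frac{97}{26} \approx 3.7308$)
$M{\left(v \right)} = 2 v \left(-4 + v\right)$
$P{\left(J,Q \right)} = -6 + \frac{1}{13 + J + Q}$ ($P{\left(J,Q \right)} = -6 + \frac{1}{13 + \left(J + Q\right)} = -6 + \frac{1}{13 + J + Q}$)
$P{\left(M{\left(T{\left(-3,0 \right)} \right)},3 \right)} V = \frac{-77 - 6 \cdot 2 \cdot 0 \left(-4 + 0\right) - 18}{13 + 2 \cdot 0 \left(-4 + 0\right) + 3} \cdot \frac{97}{26} = \frac{-77 - 6 \cdot 2 \cdot 0 \left(-4\right) - 18}{13 + 2 \cdot 0 \left(-4\right) + 3} \cdot \frac{97}{26} = \frac{-77 - 0 - 18}{13 + 0 + 3} \cdot \frac{97}{26} = \frac{-77 + 0 - 18}{16} \cdot \frac{97}{26} = \frac{1}{16} \left(-95\right) \frac{97}{26} = \left(- \frac{95}{16}\right) \frac{97}{26} = - \frac{9215}{416}$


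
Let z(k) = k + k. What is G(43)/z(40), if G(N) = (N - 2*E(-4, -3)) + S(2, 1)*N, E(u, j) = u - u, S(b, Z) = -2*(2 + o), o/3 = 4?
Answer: -1161/80 ≈ -14.512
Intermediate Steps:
o = 12 (o = 3*4 = 12)
S(b, Z) = -28 (S(b, Z) = -2*(2 + 12) = -2*14 = -28)
E(u, j) = 0
z(k) = 2*k
G(N) = -27*N (G(N) = (N - 2*0) - 28*N = (N + 0) - 28*N = N - 28*N = -27*N)
G(43)/z(40) = (-27*43)/((2*40)) = -1161/80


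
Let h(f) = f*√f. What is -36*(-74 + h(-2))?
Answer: 2664 + 72*I*√2 ≈ 2664.0 + 101.82*I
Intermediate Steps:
h(f) = f^(3/2)
-36*(-74 + h(-2)) = -36*(-74 + (-2)^(3/2)) = -36*(-74 - 2*I*√2) = 2664 + 72*I*√2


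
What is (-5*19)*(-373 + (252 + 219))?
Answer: -9310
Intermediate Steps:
(-5*19)*(-373 + (252 + 219)) = -95*(-373 + 471) = -95*98 = -9310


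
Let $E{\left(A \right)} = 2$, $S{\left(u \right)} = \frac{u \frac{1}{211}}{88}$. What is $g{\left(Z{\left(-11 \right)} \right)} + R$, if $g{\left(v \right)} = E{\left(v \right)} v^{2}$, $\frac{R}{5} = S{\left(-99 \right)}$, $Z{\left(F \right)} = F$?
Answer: $\frac{408451}{1688} \approx 241.97$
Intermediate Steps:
$S{\left(u \right)} = \frac{u}{18568}$ ($S{\left(u \right)} = u \frac{1}{211} \cdot \frac{1}{88} = \frac{u}{211} \cdot \frac{1}{88} = \frac{u}{18568}$)
$R = - \frac{45}{1688}$ ($R = 5 \cdot \frac{1}{18568} \left(-99\right) = 5 \left(- \frac{9}{1688}\right) = - \frac{45}{1688} \approx -0.026659$)
$g{\left(v \right)} = 2 v^{2}$
$g{\left(Z{\left(-11 \right)} \right)} + R = 2 \left(-11\right)^{2} - \frac{45}{1688} = 2 \cdot 121 - \frac{45}{1688} = 242 - \frac{45}{1688} = \frac{408451}{1688}$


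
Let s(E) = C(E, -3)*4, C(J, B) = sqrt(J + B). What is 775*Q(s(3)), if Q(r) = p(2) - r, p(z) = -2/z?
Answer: -775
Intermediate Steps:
C(J, B) = sqrt(B + J)
s(E) = 4*sqrt(-3 + E) (s(E) = sqrt(-3 + E)*4 = 4*sqrt(-3 + E))
Q(r) = -1 - r (Q(r) = -2/2 - r = -2*1/2 - r = -1 - r)
775*Q(s(3)) = 775*(-1 - 4*sqrt(-3 + 3)) = 775*(-1 - 4*sqrt(0)) = 775*(-1 - 4*0) = 775*(-1 - 1*0) = 775*(-1 + 0) = 775*(-1) = -775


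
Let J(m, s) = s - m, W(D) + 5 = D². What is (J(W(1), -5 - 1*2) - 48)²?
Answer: 2601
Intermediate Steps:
W(D) = -5 + D²
(J(W(1), -5 - 1*2) - 48)² = (((-5 - 1*2) - (-5 + 1²)) - 48)² = (((-5 - 2) - (-5 + 1)) - 48)² = ((-7 - 1*(-4)) - 48)² = ((-7 + 4) - 48)² = (-3 - 48)² = (-51)² = 2601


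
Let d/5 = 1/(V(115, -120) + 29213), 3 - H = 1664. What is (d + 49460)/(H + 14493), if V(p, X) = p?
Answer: 1450562885/376336896 ≈ 3.8544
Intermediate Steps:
H = -1661 (H = 3 - 1*1664 = 3 - 1664 = -1661)
d = 5/29328 (d = 5/(115 + 29213) = 5/29328 ≈ 0.00017049)
(d + 49460)/(H + 14493) = (5/29328 + 49460)/(-1661 + 14493) = (1450562885/29328)/12832 = (1450562885/29328)*(1/12832) = 1450562885/376336896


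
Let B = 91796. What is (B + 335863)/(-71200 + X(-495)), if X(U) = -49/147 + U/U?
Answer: -1282977/213598 ≈ -6.0065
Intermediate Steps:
X(U) = 2/3 (X(U) = -49*1/147 + 1 = -1/3 + 1 = 2/3)
(B + 335863)/(-71200 + X(-495)) = (91796 + 335863)/(-71200 + 2/3) = 427659/(-213598/3) = 427659*(-3/213598) = -1282977/213598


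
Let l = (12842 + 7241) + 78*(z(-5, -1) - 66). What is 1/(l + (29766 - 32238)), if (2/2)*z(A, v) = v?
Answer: 1/12385 ≈ 8.0743e-5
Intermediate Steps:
z(A, v) = v
l = 14857 (l = (12842 + 7241) + 78*(-1 - 66) = 20083 + 78*(-67) = 20083 - 5226 = 14857)
1/(l + (29766 - 32238)) = 1/(14857 + (29766 - 32238)) = 1/(14857 - 2472) = 1/12385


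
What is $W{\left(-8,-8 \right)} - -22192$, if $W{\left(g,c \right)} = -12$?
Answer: $22180$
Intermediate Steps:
$W{\left(-8,-8 \right)} - -22192 = -12 - -22192 = -12 + 22192 = 22180$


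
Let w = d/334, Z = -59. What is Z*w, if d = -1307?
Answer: 77113/334 ≈ 230.88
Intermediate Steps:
w = -1307/334 ≈ -3.9132
Z*w = -59*(-1307/334) = 77113/334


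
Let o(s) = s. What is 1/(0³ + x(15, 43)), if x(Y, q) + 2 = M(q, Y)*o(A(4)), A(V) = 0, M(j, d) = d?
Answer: -½ ≈ -0.50000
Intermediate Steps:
x(Y, q) = -2 (x(Y, q) = -2 + Y*0 = -2 + 0 = -2)
1/(0³ + x(15, 43)) = 1/(0³ - 2) = 1/(0 - 2) = 1/(-2) = -½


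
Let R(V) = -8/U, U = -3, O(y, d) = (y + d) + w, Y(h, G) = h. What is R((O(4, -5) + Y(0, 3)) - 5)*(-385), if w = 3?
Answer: -3080/3 ≈ -1026.7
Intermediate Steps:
O(y, d) = 3 + d + y (O(y, d) = (y + d) + 3 = (d + y) + 3 = 3 + d + y)
R(V) = 8/3 (R(V) = -8/(-3) = -8*(-⅓) = 8/3)
R((O(4, -5) + Y(0, 3)) - 5)*(-385) = (8/3)*(-385) = -3080/3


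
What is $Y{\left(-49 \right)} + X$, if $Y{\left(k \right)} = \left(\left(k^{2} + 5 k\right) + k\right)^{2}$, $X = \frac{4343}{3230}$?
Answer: $\frac{14339424613}{3230} \approx 4.4394 \cdot 10^{6}$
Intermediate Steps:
$X = \frac{4343}{3230}$ ($X = 4343 \cdot \frac{1}{3230} = \frac{4343}{3230} \approx 1.3446$)
$Y{\left(k \right)} = \left(k^{2} + 6 k\right)^{2}$
$Y{\left(-49 \right)} + X = \left(-49\right)^{2} \left(6 - 49\right)^{2} + \frac{4343}{3230} = 2401 \left(-43\right)^{2} + \frac{4343}{3230} = 2401 \cdot 1849 + \frac{4343}{3230} = 4439449 + \frac{4343}{3230} = \frac{14339424613}{3230}$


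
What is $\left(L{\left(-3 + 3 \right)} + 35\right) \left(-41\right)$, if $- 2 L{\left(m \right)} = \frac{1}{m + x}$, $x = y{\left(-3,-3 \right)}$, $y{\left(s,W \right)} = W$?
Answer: $- \frac{8651}{6} \approx -1441.8$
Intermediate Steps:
$x = -3$
$L{\left(m \right)} = - \frac{1}{2 \left(-3 + m\right)}$ ($L{\left(m \right)} = - \frac{1}{2 \left(m - 3\right)} = - \frac{1}{2 \left(-3 + m\right)}$)
$\left(L{\left(-3 + 3 \right)} + 35\right) \left(-41\right) = \left(- \frac{1}{-6 + 2 \left(-3 + 3\right)} + 35\right) \left(-41\right) = \left(- \frac{1}{-6 + 2 \cdot 0} + 35\right) \left(-41\right) = \left(- \frac{1}{-6 + 0} + 35\right) \left(-41\right) = \left(- \frac{1}{-6} + 35\right) \left(-41\right) = \left(\left(-1\right) \left(- \frac{1}{6}\right) + 35\right) \left(-41\right) = \left(\frac{1}{6} + 35\right) \left(-41\right) = \frac{211}{6} \left(-41\right) = - \frac{8651}{6}$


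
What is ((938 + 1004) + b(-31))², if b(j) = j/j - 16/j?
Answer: 3629942001/961 ≈ 3.7773e+6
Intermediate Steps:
b(j) = 1 - 16/j
((938 + 1004) + b(-31))² = ((938 + 1004) + (-16 - 31)/(-31))² = (1942 - 1/31*(-47))² = (1942 + 47/31)² = (60249/31)² = 3629942001/961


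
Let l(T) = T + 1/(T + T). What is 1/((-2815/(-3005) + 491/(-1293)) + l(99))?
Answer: 51288138/5106353981 ≈ 0.010044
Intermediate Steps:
l(T) = T + 1/(2*T)
1/((-2815/(-3005) + 491/(-1293)) + l(99)) = 1/((-2815/(-3005) + 491/(-1293)) + (99 + (½)/99)) = 1/((-2815*(-1/3005) + 491*(-1/1293)) + (99 + (½)*(1/99))) = 1/((563/601 - 491/1293) + (99 + 1/198)) = 1/(432868/777093 + 19603/198) = 1/(5106353981/51288138) = 51288138/5106353981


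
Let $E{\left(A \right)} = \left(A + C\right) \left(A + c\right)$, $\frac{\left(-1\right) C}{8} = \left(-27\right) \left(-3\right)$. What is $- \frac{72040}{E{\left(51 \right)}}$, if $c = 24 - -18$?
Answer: $\frac{72040}{55521} \approx 1.2975$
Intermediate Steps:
$c = 42$ ($c = 24 + 18 = 42$)
$C = -648$ ($C = - 8 \left(\left(-27\right) \left(-3\right)\right) = \left(-8\right) 81 = -648$)
$E{\left(A \right)} = \left(-648 + A\right) \left(42 + A\right)$ ($E{\left(A \right)} = \left(A - 648\right) \left(A + 42\right) = \left(-648 + A\right) \left(42 + A\right)$)
$- \frac{72040}{E{\left(51 \right)}} = - \frac{72040}{-27216 + 51^{2} - 30906} = - \frac{72040}{-27216 + 2601 - 30906} = - \frac{72040}{-55521} = \left(-72040\right) \left(- \frac{1}{55521}\right) = \frac{72040}{55521}$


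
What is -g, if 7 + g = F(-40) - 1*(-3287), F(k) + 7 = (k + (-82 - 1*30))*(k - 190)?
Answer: -38233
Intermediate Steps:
F(k) = -7 + (-190 + k)*(-112 + k) (F(k) = -7 + (k + (-82 - 1*30))*(k - 190) = -7 + (k + (-82 - 30))*(-190 + k) = -7 + (k - 112)*(-190 + k) = -7 + (-112 + k)*(-190 + k) = -7 + (-190 + k)*(-112 + k))
g = 38233 (g = -7 + ((21273 + (-40)² - 302*(-40)) - 1*(-3287)) = -7 + ((21273 + 1600 + 12080) + 3287) = -7 + (34953 + 3287) = -7 + 38240 = 38233)
-g = -1*38233 = -38233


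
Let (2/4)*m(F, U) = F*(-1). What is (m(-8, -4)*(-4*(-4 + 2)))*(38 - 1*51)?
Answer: -1664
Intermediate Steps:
m(F, U) = -2*F (m(F, U) = 2*(F*(-1)) = 2*(-F) = -2*F)
(m(-8, -4)*(-4*(-4 + 2)))*(38 - 1*51) = ((-2*(-8))*(-4*(-4 + 2)))*(38 - 1*51) = (16*(-4*(-2)))*(38 - 51) = (16*8)*(-13) = 128*(-13) = -1664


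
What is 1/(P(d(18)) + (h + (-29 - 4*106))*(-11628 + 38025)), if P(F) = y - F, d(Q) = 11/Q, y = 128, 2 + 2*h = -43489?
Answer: -9/5273763094 ≈ -1.7066e-9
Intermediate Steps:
h = -43491/2 (h = -1 + (1/2)*(-43489) = -1 - 43489/2 = -43491/2 ≈ -21746.)
P(F) = 128 - F
1/(P(d(18)) + (h + (-29 - 4*106))*(-11628 + 38025)) = 1/((128 - 11/18) + (-43491/2 + (-29 - 4*106))*(-11628 + 38025)) = 1/((128 - 11/18) + (-43491/2 + (-29 - 424))*26397) = 1/((128 - 1*11/18) + (-43491/2 - 453)*26397) = 1/((128 - 11/18) - 44397/2*26397) = 1/(2293/18 - 1171947609/2) = 1/(-5273763094/9) = -9/5273763094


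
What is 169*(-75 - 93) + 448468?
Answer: 420076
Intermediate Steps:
169*(-75 - 93) + 448468 = 169*(-168) + 448468 = -28392 + 448468 = 420076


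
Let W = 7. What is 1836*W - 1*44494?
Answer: -31642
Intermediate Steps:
1836*W - 1*44494 = 1836*7 - 1*44494 = 12852 - 44494 = -31642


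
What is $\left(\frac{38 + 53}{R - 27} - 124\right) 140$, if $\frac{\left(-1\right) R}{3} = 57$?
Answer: $- \frac{1725010}{99} \approx -17424.0$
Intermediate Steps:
$R = -171$ ($R = \left(-3\right) 57 = -171$)
$\left(\frac{38 + 53}{R - 27} - 124\right) 140 = \left(\frac{38 + 53}{-171 - 27} - 124\right) 140 = \left(\frac{91}{-198} - 124\right) 140 = \left(91 \left(- \frac{1}{198}\right) - 124\right) 140 = \left(- \frac{91}{198} - 124\right) 140 = \left(- \frac{24643}{198}\right) 140 = - \frac{1725010}{99}$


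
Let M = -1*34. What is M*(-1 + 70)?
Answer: -2346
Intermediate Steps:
M = -34
M*(-1 + 70) = -34*(-1 + 70) = -34*69 = -2346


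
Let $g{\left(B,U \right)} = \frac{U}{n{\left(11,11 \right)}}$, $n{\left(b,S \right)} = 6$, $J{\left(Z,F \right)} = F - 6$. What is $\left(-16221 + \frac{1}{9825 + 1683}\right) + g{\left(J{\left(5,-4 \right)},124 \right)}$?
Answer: $- \frac{186433435}{11508} \approx -16200.0$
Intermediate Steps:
$J{\left(Z,F \right)} = -6 + F$
$g{\left(B,U \right)} = \frac{U}{6}$
$\left(-16221 + \frac{1}{9825 + 1683}\right) + g{\left(J{\left(5,-4 \right)},124 \right)} = \left(-16221 + \frac{1}{9825 + 1683}\right) + \frac{1}{6} \cdot 124 = \left(-16221 + \frac{1}{11508}\right) + \frac{62}{3} = - \frac{186671267}{11508} + \frac{62}{3} = - \frac{186433435}{11508}$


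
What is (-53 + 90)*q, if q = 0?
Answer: 0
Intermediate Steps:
(-53 + 90)*q = (-53 + 90)*0 = 37*0 = 0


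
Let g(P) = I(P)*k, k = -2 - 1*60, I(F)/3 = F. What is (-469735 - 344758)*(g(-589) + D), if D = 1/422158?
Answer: -37669566196945769/422158 ≈ -8.9231e+10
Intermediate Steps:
I(F) = 3*F
k = -62 (k = -2 - 60 = -62)
D = 1/422158 ≈ 2.3688e-6
g(P) = -186*P (g(P) = (3*P)*(-62) = -186*P)
(-469735 - 344758)*(g(-589) + D) = (-469735 - 344758)*(-186*(-589) + 1/422158) = -814493*(109554 + 1/422158) = -814493*46249097533/422158 = -37669566196945769/422158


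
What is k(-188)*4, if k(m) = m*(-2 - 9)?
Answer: 8272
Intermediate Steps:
k(m) = -11*m (k(m) = m*(-11) = -11*m)
k(-188)*4 = -11*(-188)*4 = 2068*4 = 8272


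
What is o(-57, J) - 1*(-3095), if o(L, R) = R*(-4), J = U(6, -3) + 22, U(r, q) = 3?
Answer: 2995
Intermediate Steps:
J = 25 (J = 3 + 22 = 25)
o(L, R) = -4*R
o(-57, J) - 1*(-3095) = -4*25 - 1*(-3095) = -100 + 3095 = 2995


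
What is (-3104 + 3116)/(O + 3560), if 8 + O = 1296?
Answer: 1/404 ≈ 0.0024752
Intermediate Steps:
O = 1288 (O = -8 + 1296 = 1288)
(-3104 + 3116)/(O + 3560) = (-3104 + 3116)/(1288 + 3560) = 12/4848 = 12*(1/4848) = 1/404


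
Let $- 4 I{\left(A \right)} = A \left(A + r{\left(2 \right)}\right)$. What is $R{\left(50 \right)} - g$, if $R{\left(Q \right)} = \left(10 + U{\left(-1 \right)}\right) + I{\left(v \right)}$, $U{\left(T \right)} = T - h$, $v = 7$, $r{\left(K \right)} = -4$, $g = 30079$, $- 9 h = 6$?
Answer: $- \frac{360895}{12} \approx -30075.0$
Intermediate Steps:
$h = - \frac{2}{3}$ ($h = \left(- \frac{1}{9}\right) 6 = - \frac{2}{3} \approx -0.66667$)
$U{\left(T \right)} = \frac{2}{3} + T$ ($U{\left(T \right)} = T - - \frac{2}{3} = T + \frac{2}{3} = \frac{2}{3} + T$)
$I{\left(A \right)} = - \frac{A \left(-4 + A\right)}{4}$ ($I{\left(A \right)} = - \frac{A \left(A - 4\right)}{4} = - \frac{A \left(-4 + A\right)}{4}$)
$R{\left(Q \right)} = \frac{53}{12}$ ($R{\left(Q \right)} = \left(10 + \left(\frac{2}{3} - 1\right)\right) + \frac{1}{4} \cdot 7 \left(4 - 7\right) = \left(10 - \frac{1}{3}\right) + \frac{1}{4} \cdot 7 \left(4 - 7\right) = \frac{29}{3} + \frac{1}{4} \cdot 7 \left(-3\right) = \frac{29}{3} - \frac{21}{4} = \frac{53}{12}$)
$R{\left(50 \right)} - g = \frac{53}{12} - 30079 = - \frac{360895}{12}$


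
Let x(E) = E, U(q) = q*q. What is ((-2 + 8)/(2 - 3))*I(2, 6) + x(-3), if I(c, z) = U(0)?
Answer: -3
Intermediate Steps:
U(q) = q²
I(c, z) = 0 (I(c, z) = 0² = 0)
((-2 + 8)/(2 - 3))*I(2, 6) + x(-3) = ((-2 + 8)/(2 - 3))*0 - 3 = (6/(-1))*0 - 3 = (6*(-1))*0 - 3 = -6*0 - 3 = 0 - 3 = -3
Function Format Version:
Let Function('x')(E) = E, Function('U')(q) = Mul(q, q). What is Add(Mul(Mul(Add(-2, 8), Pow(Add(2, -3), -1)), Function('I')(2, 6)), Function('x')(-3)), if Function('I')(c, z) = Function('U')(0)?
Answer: -3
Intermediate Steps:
Function('U')(q) = Pow(q, 2)
Function('I')(c, z) = 0 (Function('I')(c, z) = Pow(0, 2) = 0)
Add(Mul(Mul(Add(-2, 8), Pow(Add(2, -3), -1)), Function('I')(2, 6)), Function('x')(-3)) = Add(Mul(Mul(Add(-2, 8), Pow(Add(2, -3), -1)), 0), -3) = Add(Mul(Mul(6, Pow(-1, -1)), 0), -3) = Add(Mul(Mul(6, -1), 0), -3) = Add(Mul(-6, 0), -3) = Add(0, -3) = -3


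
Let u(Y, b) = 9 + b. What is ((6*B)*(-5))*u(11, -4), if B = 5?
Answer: -750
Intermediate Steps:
((6*B)*(-5))*u(11, -4) = ((6*5)*(-5))*(9 - 4) = (30*(-5))*5 = -150*5 = -750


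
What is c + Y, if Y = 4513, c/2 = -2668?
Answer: -823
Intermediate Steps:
c = -5336 (c = 2*(-2668) = -5336)
c + Y = -5336 + 4513 = -823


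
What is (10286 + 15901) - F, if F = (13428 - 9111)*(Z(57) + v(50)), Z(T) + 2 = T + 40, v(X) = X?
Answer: -599778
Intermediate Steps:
Z(T) = 38 + T (Z(T) = -2 + (T + 40) = -2 + (40 + T) = 38 + T)
F = 625965 (F = (13428 - 9111)*((38 + 57) + 50) = 4317*(95 + 50) = 4317*145 = 625965)
(10286 + 15901) - F = (10286 + 15901) - 1*625965 = 26187 - 625965 = -599778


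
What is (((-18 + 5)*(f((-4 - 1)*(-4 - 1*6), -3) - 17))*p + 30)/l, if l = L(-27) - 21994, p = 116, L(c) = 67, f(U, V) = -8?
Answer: -37730/21927 ≈ -1.7207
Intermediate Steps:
l = -21927 (l = 67 - 21994 = -21927)
(((-18 + 5)*(f((-4 - 1)*(-4 - 1*6), -3) - 17))*p + 30)/l = (((-18 + 5)*(-8 - 17))*116 + 30)/(-21927) = (-13*(-25)*116 + 30)*(-1/21927) = (325*116 + 30)*(-1/21927) = (37700 + 30)*(-1/21927) = 37730*(-1/21927) = -37730/21927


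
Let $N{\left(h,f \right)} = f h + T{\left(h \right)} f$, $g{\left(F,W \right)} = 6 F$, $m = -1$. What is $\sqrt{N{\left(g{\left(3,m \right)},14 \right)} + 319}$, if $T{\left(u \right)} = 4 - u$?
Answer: $5 \sqrt{15} \approx 19.365$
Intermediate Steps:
$N{\left(h,f \right)} = f h + f \left(4 - h\right)$ ($N{\left(h,f \right)} = f h + \left(4 - h\right) f = f h + f \left(4 - h\right)$)
$\sqrt{N{\left(g{\left(3,m \right)},14 \right)} + 319} = \sqrt{4 \cdot 14 + 319} = \sqrt{56 + 319} = \sqrt{375} = 5 \sqrt{15}$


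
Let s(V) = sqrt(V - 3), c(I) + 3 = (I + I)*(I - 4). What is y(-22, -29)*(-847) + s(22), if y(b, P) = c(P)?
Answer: -1618617 + sqrt(19) ≈ -1.6186e+6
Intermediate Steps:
c(I) = -3 + 2*I*(-4 + I) (c(I) = -3 + (I + I)*(I - 4) = -3 + (2*I)*(-4 + I) = -3 + 2*I*(-4 + I))
y(b, P) = -3 - 8*P + 2*P**2
s(V) = sqrt(-3 + V)
y(-22, -29)*(-847) + s(22) = (-3 - 8*(-29) + 2*(-29)**2)*(-847) + sqrt(-3 + 22) = (-3 + 232 + 2*841)*(-847) + sqrt(19) = (-3 + 232 + 1682)*(-847) + sqrt(19) = 1911*(-847) + sqrt(19) = -1618617 + sqrt(19)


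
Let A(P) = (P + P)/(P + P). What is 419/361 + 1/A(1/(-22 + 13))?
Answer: 780/361 ≈ 2.1607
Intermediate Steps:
A(P) = 1 (A(P) = (2*P)/((2*P)) = (2*P)*(1/(2*P)) = 1)
419/361 + 1/A(1/(-22 + 13)) = 419/361 + 1/1 = 419*(1/361) + 1*1 = 419/361 + 1 = 780/361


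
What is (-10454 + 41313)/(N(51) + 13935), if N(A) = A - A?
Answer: 30859/13935 ≈ 2.2145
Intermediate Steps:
N(A) = 0
(-10454 + 41313)/(N(51) + 13935) = (-10454 + 41313)/(0 + 13935) = 30859/13935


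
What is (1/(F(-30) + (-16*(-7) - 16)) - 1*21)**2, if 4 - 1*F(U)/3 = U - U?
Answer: 5139289/11664 ≈ 440.61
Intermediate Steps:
F(U) = 12 (F(U) = 12 - 3*(U - U) = 12 - 3*0 = 12 + 0 = 12)
(1/(F(-30) + (-16*(-7) - 16)) - 1*21)**2 = (1/(12 + (-16*(-7) - 16)) - 1*21)**2 = (1/(12 + (112 - 16)) - 21)**2 = (1/(12 + 96) - 21)**2 = (1/108 - 21)**2 = (-2267/108)**2 = 5139289/11664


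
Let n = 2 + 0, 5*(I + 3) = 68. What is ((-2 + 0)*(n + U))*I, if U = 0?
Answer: -212/5 ≈ -42.400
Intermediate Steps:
I = 53/5 (I = -3 + (⅕)*68 = -3 + 68/5 = 53/5 ≈ 10.600)
n = 2
((-2 + 0)*(n + U))*I = ((-2 + 0)*(2 + 0))*(53/5) = -2*2*(53/5) = -4*53/5 = -212/5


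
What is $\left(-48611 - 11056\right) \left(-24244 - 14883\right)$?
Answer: $2334590709$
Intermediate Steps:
$\left(-48611 - 11056\right) \left(-24244 - 14883\right) = \left(-59667\right) \left(-39127\right) = 2334590709$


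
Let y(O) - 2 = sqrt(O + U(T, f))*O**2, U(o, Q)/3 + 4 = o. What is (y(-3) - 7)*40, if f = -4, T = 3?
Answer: -200 + 360*I*sqrt(6) ≈ -200.0 + 881.82*I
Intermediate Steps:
U(o, Q) = -12 + 3*o
y(O) = 2 + O**2*sqrt(-3 + O) (y(O) = 2 + sqrt(O + (-12 + 3*3))*O**2 = 2 + sqrt(O + (-12 + 9))*O**2 = 2 + sqrt(O - 3)*O**2 = 2 + sqrt(-3 + O)*O**2 = 2 + O**2*sqrt(-3 + O))
(y(-3) - 7)*40 = ((2 + (-3)**2*sqrt(-3 - 3)) - 7)*40 = ((2 + 9*sqrt(-6)) - 7)*40 = ((2 + 9*(I*sqrt(6))) - 7)*40 = ((2 + 9*I*sqrt(6)) - 7)*40 = (-5 + 9*I*sqrt(6))*40 = -200 + 360*I*sqrt(6)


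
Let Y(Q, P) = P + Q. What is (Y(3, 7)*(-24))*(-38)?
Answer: 9120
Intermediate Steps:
(Y(3, 7)*(-24))*(-38) = ((7 + 3)*(-24))*(-38) = (10*(-24))*(-38) = -240*(-38) = 9120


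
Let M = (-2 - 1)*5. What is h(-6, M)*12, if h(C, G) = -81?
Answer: -972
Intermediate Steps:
M = -15 (M = -3*5 = -15)
h(-6, M)*12 = -81*12 = -972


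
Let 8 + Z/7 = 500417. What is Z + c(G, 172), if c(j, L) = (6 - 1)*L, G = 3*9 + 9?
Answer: 3503723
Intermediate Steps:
Z = 3502863 (Z = -56 + 7*500417 = -56 + 3502919 = 3502863)
G = 36 (G = 27 + 9 = 36)
c(j, L) = 5*L
Z + c(G, 172) = 3502863 + 5*172 = 3502863 + 860 = 3503723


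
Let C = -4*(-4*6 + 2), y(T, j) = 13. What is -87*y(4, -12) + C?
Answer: -1043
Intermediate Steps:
C = 88 (C = -4*(-24 + 2) = -4*(-22) = 88)
-87*y(4, -12) + C = -87*13 + 88 = -1131 + 88 = -1043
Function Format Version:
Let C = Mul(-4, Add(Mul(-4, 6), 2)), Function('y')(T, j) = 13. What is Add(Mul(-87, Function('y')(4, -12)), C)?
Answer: -1043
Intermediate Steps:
C = 88 (C = Mul(-4, Add(-24, 2)) = Mul(-4, -22) = 88)
Add(Mul(-87, Function('y')(4, -12)), C) = Add(Mul(-87, 13), 88) = Add(-1131, 88) = -1043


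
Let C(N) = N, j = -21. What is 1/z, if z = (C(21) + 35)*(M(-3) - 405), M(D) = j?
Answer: -1/23856 ≈ -4.1918e-5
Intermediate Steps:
M(D) = -21
z = -23856 (z = (21 + 35)*(-21 - 405) = 56*(-426) = -23856)
1/z = 1/(-23856) = -1/23856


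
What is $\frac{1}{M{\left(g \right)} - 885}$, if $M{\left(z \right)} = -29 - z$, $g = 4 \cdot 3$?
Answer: $- \frac{1}{926} \approx -0.0010799$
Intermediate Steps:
$g = 12$
$\frac{1}{M{\left(g \right)} - 885} = \frac{1}{\left(-29 - 12\right) - 885} = \frac{1}{-41 - 885} = \frac{1}{-926} = - \frac{1}{926}$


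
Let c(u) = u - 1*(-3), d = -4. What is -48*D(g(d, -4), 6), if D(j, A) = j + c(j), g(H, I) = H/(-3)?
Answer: -272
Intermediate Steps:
g(H, I) = -H/3 (g(H, I) = H*(-⅓) = -H/3)
c(u) = 3 + u (c(u) = u + 3 = 3 + u)
D(j, A) = 3 + 2*j (D(j, A) = j + (3 + j) = 3 + 2*j)
-48*D(g(d, -4), 6) = -48*(3 + 2*(-⅓*(-4))) = -48*(3 + 2*(4/3)) = -48*(3 + 8/3) = -48*17/3 = -6*136/3 = -272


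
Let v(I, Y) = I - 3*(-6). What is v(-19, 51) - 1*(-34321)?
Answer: 34320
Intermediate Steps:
v(I, Y) = 18 + I (v(I, Y) = I + 18 = 18 + I)
v(-19, 51) - 1*(-34321) = (18 - 19) - 1*(-34321) = -1 + 34321 = 34320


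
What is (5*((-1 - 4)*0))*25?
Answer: 0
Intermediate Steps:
(5*((-1 - 4)*0))*25 = (5*(-5*0))*25 = (5*0)*25 = 0*25 = 0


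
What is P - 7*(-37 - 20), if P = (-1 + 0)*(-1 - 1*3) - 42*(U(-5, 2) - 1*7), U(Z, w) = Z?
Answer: 907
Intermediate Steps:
P = 508 (P = (-1 + 0)*(-1 - 1*3) - 42*(-5 - 1*7) = -(-1 - 3) - 42*(-5 - 7) = -1*(-4) - 42*(-12) = 4 + 504 = 508)
P - 7*(-37 - 20) = 508 - 7*(-37 - 20) = 508 - 7*(-57) = 508 + 399 = 907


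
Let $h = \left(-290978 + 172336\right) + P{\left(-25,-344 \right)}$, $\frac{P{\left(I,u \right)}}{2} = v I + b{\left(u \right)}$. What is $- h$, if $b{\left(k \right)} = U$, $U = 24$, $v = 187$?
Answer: $127944$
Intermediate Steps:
$b{\left(k \right)} = 24$
$P{\left(I,u \right)} = 48 + 374 I$ ($P{\left(I,u \right)} = 2 \left(187 I + 24\right) = 2 \left(24 + 187 I\right) = 48 + 374 I$)
$h = -127944$ ($h = \left(-290978 + 172336\right) + \left(48 + 374 \left(-25\right)\right) = -118642 + \left(48 - 9350\right) = -118642 - 9302 = -127944$)
$- h = \left(-1\right) \left(-127944\right) = 127944$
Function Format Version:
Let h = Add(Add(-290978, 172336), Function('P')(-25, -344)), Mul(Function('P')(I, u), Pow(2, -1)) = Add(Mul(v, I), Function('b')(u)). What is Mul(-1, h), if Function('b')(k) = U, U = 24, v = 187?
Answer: 127944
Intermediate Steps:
Function('b')(k) = 24
Function('P')(I, u) = Add(48, Mul(374, I)) (Function('P')(I, u) = Mul(2, Add(Mul(187, I), 24)) = Mul(2, Add(24, Mul(187, I))) = Add(48, Mul(374, I)))
h = -127944 (h = Add(Add(-290978, 172336), Add(48, Mul(374, -25))) = Add(-118642, Add(48, -9350)) = Add(-118642, -9302) = -127944)
Mul(-1, h) = Mul(-1, -127944) = 127944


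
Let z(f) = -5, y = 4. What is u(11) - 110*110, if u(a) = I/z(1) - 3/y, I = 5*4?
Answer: -48419/4 ≈ -12105.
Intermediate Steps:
I = 20
u(a) = -19/4 (u(a) = 20/(-5) - 3/4 = 20*(-⅕) - 3*¼ = -4 - ¾ = -19/4)
u(11) - 110*110 = -19/4 - 110*110 = -19/4 - 12100 = -48419/4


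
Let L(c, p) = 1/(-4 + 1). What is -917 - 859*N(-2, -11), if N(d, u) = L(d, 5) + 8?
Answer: -22508/3 ≈ -7502.7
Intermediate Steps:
L(c, p) = -⅓ (L(c, p) = 1/(-3) = -⅓)
N(d, u) = 23/3 (N(d, u) = -⅓ + 8 = 23/3)
-917 - 859*N(-2, -11) = -917 - 859*23/3 = -917 - 19757/3 = -22508/3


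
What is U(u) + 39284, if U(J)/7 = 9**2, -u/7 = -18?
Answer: 39851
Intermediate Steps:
u = 126 (u = -7*(-18) = 126)
U(J) = 567 (U(J) = 7*9**2 = 7*81 = 567)
U(u) + 39284 = 567 + 39284 = 39851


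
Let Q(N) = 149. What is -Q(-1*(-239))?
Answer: -149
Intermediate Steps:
-Q(-1*(-239)) = -1*149 = -149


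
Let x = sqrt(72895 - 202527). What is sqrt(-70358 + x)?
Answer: sqrt(-70358 + 4*I*sqrt(8102)) ≈ 0.6787 + 265.25*I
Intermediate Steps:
x = 4*I*sqrt(8102) (x = sqrt(-129632) = 4*I*sqrt(8102) ≈ 360.04*I)
sqrt(-70358 + x) = sqrt(-70358 + 4*I*sqrt(8102))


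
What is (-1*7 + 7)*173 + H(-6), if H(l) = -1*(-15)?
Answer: 15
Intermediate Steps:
H(l) = 15
(-1*7 + 7)*173 + H(-6) = (-1*7 + 7)*173 + 15 = (-7 + 7)*173 + 15 = 0*173 + 15 = 0 + 15 = 15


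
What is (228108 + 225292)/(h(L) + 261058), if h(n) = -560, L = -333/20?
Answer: 226700/130249 ≈ 1.7405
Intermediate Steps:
L = -333/20 (L = -333*1/20 = -333/20 ≈ -16.650)
(228108 + 225292)/(h(L) + 261058) = (228108 + 225292)/(-560 + 261058) = 453400/260498 = 453400*(1/260498) = 226700/130249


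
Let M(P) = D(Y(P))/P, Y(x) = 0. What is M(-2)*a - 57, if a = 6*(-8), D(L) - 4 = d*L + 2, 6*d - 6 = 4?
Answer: 87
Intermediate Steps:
d = 5/3 (d = 1 + (⅙)*4 = 1 + ⅔ = 5/3 ≈ 1.6667)
D(L) = 6 + 5*L/3 (D(L) = 4 + (5*L/3 + 2) = 4 + (2 + 5*L/3) = 6 + 5*L/3)
M(P) = 6/P (M(P) = (6 + (5/3)*0)/P = (6 + 0)/P = 6/P)
a = -48
M(-2)*a - 57 = (6/(-2))*(-48) - 57 = (6*(-½))*(-48) - 57 = -3*(-48) - 57 = 144 - 57 = 87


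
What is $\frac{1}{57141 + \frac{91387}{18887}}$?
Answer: $\frac{18887}{1079313454} \approx 1.7499 \cdot 10^{-5}$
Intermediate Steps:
$\frac{1}{57141 + \frac{91387}{18887}} = \frac{1}{\frac{1079313454}{18887}} = \frac{18887}{1079313454}$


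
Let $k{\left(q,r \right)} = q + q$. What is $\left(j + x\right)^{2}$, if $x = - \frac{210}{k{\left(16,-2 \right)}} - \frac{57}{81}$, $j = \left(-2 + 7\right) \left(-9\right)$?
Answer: $\frac{509811241}{186624} \approx 2731.8$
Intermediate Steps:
$j = -45$ ($j = 5 \left(-9\right) = -45$)
$k{\left(q,r \right)} = 2 q$
$x = - \frac{3139}{432}$ ($x = - \frac{210}{2 \cdot 16} - \frac{57}{81} = - \frac{210}{32} - \frac{19}{27} = \left(-210\right) \frac{1}{32} - \frac{19}{27} = - \frac{105}{16} - \frac{19}{27} = - \frac{3139}{432} \approx -7.2662$)
$\left(j + x\right)^{2} = \left(-45 - \frac{3139}{432}\right)^{2} = \left(- \frac{22579}{432}\right)^{2} = \frac{509811241}{186624}$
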